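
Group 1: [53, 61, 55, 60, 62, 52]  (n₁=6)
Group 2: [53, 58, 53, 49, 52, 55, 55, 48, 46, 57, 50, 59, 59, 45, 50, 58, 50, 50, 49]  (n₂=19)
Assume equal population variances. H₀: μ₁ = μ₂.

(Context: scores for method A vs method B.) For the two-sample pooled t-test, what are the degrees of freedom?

df = n₁ + n₂ − 2 = 6 + 19 − 2 = 23

degrees of freedom = 23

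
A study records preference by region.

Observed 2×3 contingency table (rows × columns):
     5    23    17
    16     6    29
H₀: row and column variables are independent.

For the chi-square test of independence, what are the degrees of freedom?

degrees of freedom = 2

df = (r−1)(c−1) = (2−1)·(3−1) = 2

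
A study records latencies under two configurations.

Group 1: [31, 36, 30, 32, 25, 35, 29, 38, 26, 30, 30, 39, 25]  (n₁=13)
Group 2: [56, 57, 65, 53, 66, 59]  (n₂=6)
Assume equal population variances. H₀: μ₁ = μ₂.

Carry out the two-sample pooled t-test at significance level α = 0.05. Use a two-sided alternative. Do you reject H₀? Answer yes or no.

reject H₀: yes

x̄₁=31.231, s₁=4.640, n₁=13
x̄₂=59.333, s₂=5.164, n₂=6
s_p² = [12·4.640² + 5·5.164²]/17 = 23.0377
SE = √(s_p²·(1/13+1/6)) = 2.3689
t = (31.231−59.333)/2.3689 = -11.8631
df = 17
p-value (two-sided) = 0.00000
At α=0.05: p < α → reject H₀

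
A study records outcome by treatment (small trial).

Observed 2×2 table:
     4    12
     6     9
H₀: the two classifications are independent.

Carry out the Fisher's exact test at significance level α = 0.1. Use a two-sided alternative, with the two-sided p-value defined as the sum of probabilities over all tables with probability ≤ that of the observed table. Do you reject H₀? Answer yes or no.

reject H₀: no

Margins: r₁=16, r₂=15, c₁=10, c₂=21, n=31
p_obs = C(16,4)·C(15,6)/C(31,10); sum pmf over tables with pmf ≤ p_obs
p-value (two-sided) = 0.45779
At α=0.1: p ≥ α → fail to reject H₀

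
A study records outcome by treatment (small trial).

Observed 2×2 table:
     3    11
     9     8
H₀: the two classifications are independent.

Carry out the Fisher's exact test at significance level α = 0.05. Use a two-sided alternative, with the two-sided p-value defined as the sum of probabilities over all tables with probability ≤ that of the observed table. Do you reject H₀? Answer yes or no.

reject H₀: no

Margins: r₁=14, r₂=17, c₁=12, c₂=19, n=31
p_obs = C(14,3)·C(17,9)/C(31,12); sum pmf over tables with pmf ≤ p_obs
p-value (two-sided) = 0.13782
At α=0.05: p ≥ α → fail to reject H₀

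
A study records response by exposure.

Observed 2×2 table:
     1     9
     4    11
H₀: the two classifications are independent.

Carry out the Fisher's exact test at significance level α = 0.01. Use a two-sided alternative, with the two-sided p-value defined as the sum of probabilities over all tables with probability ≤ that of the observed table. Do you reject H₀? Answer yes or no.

Margins: r₁=10, r₂=15, c₁=5, c₂=20, n=25
p_obs = C(10,1)·C(15,4)/C(25,5); sum pmf over tables with pmf ≤ p_obs
p-value (two-sided) = 0.61462
At α=0.01: p ≥ α → fail to reject H₀

reject H₀: no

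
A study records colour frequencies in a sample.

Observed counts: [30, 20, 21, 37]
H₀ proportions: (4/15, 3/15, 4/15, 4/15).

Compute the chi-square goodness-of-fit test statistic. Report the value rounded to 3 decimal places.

n = 108; E_i = n·p_i = [28.80, 21.60, 28.80, 28.80]
χ² = (30−28.80)²/28.80 + (20−21.60)²/21.60 + (21−28.80)²/28.80 + (37−28.80)²/28.80 = 4.6157
df = 3

test statistic = 4.616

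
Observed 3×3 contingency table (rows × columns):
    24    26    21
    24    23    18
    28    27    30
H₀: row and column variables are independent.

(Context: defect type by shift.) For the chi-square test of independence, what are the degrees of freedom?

df = (r−1)(c−1) = (3−1)·(3−1) = 4

degrees of freedom = 4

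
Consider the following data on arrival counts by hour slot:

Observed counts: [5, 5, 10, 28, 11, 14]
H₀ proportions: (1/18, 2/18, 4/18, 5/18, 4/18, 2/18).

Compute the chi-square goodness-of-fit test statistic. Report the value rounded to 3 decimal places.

test statistic = 12.697

n = 73; E_i = n·p_i = [4.06, 8.11, 16.22, 20.28, 16.22, 8.11]
χ² = (5−4.06)²/4.06 + (5−8.11)²/8.11 + (10−16.22)²/16.22 + (28−20.28)²/20.28 + (11−16.22)²/16.22 + (14−8.11)²/8.11 = 12.6973
df = 5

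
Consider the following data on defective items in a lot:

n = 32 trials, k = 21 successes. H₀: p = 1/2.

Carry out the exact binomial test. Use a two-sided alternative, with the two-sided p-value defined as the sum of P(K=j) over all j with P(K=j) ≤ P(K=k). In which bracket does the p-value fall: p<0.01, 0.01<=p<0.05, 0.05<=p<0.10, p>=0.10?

p-value bracket: p>=0.10

Exact binomial: n=32, k=21, p₀=1/2=0.5000
P(X=j) = C(n,j)·p₀^j·(1−p₀)^(n−j); p = Σ P(X=j) over j with P(X=j) ≤ P(X=21)
p-value (two-sided) = 0.11018
→ bracket: p>=0.10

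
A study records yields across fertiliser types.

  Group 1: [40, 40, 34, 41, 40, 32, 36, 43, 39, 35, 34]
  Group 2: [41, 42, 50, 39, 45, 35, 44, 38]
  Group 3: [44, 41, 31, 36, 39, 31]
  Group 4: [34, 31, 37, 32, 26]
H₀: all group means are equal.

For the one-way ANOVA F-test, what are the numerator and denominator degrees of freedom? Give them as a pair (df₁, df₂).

k = 4 groups, N = 30 total
df = (k−1, N−k) = (4−1, 30−4) = (3, 26)

degrees of freedom = [3, 26]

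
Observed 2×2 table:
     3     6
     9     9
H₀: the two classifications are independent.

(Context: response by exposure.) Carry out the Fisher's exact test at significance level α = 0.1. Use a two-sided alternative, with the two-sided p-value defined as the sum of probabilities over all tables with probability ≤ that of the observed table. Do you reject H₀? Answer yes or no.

Margins: r₁=9, r₂=18, c₁=12, c₂=15, n=27
p_obs = C(9,3)·C(18,9)/C(27,12); sum pmf over tables with pmf ≤ p_obs
p-value (two-sided) = 0.68284
At α=0.1: p ≥ α → fail to reject H₀

reject H₀: no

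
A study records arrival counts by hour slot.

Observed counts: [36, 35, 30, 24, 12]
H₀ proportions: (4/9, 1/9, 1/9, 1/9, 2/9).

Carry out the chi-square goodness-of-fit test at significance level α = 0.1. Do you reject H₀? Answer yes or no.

reject H₀: yes

n = 137; E_i = n·p_i = [60.89, 15.22, 15.22, 15.22, 30.44]
χ² = (36−60.89)²/60.89 + (35−15.22)²/15.22 + (30−15.22)²/15.22 + (24−15.22)²/15.22 + (12−30.44)²/30.44 = 66.4526
df = 4
p-value (upper-tail) = 0.00000
At α=0.1: p < α → reject H₀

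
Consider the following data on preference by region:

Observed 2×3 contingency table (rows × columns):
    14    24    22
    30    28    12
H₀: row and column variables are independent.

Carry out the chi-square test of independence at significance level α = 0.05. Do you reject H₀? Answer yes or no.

Row totals [60, 70], col totals [44, 52, 34], n=130
χ² = (14−20.31)²/20.31 + (24−24.00)²/24.00 + (22−15.69)²/15.69 + (30−23.69)²/23.69 + (28−28.00)²/28.00 + (12−18.31)²/18.31 = 8.3472
df = 2
p-value (upper-tail) = 0.01540
At α=0.05: p < α → reject H₀

reject H₀: yes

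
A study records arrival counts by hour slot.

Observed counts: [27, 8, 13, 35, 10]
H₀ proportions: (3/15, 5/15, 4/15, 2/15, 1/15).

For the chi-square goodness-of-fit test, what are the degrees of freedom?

df = k − 1 = 5 − 1 = 4

degrees of freedom = 4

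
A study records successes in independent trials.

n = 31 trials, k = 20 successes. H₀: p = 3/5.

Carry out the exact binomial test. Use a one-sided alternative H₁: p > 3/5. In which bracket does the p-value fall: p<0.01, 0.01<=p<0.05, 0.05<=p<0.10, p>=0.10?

p-value bracket: p>=0.10

Exact binomial: n=31, k=20, p₀=3/5=0.6000
P(X≥20) from Σ C(n,i)·p₀^i·(1−p₀)^(n−i)
p-value (one-sided, H₁ greater) = 0.37524
→ bracket: p>=0.10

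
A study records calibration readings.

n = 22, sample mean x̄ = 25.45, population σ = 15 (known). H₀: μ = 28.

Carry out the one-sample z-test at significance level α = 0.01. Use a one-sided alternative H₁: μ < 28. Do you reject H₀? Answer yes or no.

reject H₀: no

SE = σ/√n = 15/√22 = 3.1980
z = (x̄−μ₀)/SE = (25.45−28)/3.1980 = -0.7974
p-value (one-sided, H₁ less) = 0.21262
At α=0.01: p ≥ α → fail to reject H₀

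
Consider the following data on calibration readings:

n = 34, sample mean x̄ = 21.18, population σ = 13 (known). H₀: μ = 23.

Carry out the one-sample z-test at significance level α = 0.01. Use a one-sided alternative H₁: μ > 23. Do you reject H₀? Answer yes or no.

SE = σ/√n = 13/√34 = 2.2295
z = (x̄−μ₀)/SE = (21.18−23)/2.2295 = -0.8163
p-value (one-sided, H₁ greater) = 0.79285
At α=0.01: p ≥ α → fail to reject H₀

reject H₀: no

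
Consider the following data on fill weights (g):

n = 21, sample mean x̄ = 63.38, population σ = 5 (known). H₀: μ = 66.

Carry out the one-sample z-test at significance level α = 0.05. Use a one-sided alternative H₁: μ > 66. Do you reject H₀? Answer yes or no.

SE = σ/√n = 5/√21 = 1.0911
z = (x̄−μ₀)/SE = (63.38−66)/1.0911 = -2.4013
p-value (one-sided, H₁ greater) = 0.99183
At α=0.05: p ≥ α → fail to reject H₀

reject H₀: no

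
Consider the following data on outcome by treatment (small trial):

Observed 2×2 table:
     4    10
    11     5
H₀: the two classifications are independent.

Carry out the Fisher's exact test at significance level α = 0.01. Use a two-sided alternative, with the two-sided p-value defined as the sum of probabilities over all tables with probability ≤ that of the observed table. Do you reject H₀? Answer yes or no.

reject H₀: no

Margins: r₁=14, r₂=16, c₁=15, c₂=15, n=30
p_obs = C(14,4)·C(16,11)/C(30,15); sum pmf over tables with pmf ≤ p_obs
p-value (two-sided) = 0.06560
At α=0.01: p ≥ α → fail to reject H₀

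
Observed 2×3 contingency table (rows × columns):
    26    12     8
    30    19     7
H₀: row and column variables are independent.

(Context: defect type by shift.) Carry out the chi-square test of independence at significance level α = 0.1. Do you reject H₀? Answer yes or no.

reject H₀: no

Row totals [46, 56], col totals [56, 31, 15], n=102
χ² = (26−25.25)²/25.25 + (12−13.98)²/13.98 + (8−6.76)²/6.76 + (30−30.75)²/30.75 + (19−17.02)²/17.02 + (7−8.24)²/8.24 = 0.9619
df = 2
p-value (upper-tail) = 0.61820
At α=0.1: p ≥ α → fail to reject H₀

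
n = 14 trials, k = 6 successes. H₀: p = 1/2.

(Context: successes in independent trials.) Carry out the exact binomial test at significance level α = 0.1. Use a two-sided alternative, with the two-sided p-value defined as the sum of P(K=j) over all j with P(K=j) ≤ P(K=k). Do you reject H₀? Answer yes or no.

Exact binomial: n=14, k=6, p₀=1/2=0.5000
P(X=j) = C(n,j)·p₀^j·(1−p₀)^(n−j); p = Σ P(X=j) over j with P(X=j) ≤ P(X=6)
p-value (two-sided) = 0.79053
At α=0.1: p ≥ α → fail to reject H₀

reject H₀: no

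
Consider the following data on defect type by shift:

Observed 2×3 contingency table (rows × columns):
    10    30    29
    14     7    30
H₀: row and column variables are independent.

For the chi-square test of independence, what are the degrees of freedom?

degrees of freedom = 2

df = (r−1)(c−1) = (2−1)·(3−1) = 2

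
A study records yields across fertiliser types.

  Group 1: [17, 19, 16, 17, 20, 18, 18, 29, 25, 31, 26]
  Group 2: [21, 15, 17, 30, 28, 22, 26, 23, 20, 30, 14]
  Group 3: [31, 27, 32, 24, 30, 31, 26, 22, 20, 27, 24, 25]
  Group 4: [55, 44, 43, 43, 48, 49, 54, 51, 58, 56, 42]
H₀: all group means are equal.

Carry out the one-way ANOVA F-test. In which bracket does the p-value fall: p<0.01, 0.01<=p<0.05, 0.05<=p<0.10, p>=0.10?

p-value bracket: p<0.01

Group means [21.45, 22.36, 26.58, 49.36], grand mean 29.867
SSB = Σnᵢ(x̄ᵢ−x̄)² = 5708.465; SSW = ΣΣ(x−x̄ᵢ)² = 1106.735
MSB = 5708.465/3 = 1902.8217; MSW = 1106.735/41 = 26.9935
F = MSB/MSW = 70.4918
df = (3, 41)
p-value (upper-tail) = 0.00000
→ bracket: p<0.01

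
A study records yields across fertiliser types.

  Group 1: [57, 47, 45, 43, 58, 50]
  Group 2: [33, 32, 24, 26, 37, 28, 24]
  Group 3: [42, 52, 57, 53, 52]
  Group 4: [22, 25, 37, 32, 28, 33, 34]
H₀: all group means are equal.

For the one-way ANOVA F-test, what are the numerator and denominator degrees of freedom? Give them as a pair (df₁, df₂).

k = 4 groups, N = 25 total
df = (k−1, N−k) = (4−1, 25−4) = (3, 21)

degrees of freedom = [3, 21]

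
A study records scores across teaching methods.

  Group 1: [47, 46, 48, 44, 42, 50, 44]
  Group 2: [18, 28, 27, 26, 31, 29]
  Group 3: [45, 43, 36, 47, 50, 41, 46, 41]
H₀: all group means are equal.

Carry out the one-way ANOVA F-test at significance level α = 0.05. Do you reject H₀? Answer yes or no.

Group means [45.86, 26.50, 43.62], grand mean 39.476
SSB = Σnᵢ(x̄ᵢ−x̄)² = 1433.006; SSW = ΣΣ(x−x̄ᵢ)² = 278.232
MSB = 1433.006/2 = 716.5030; MSW = 278.232/18 = 15.4573
F = MSB/MSW = 46.3536
df = (2, 18)
p-value (upper-tail) = 0.00000
At α=0.05: p < α → reject H₀

reject H₀: yes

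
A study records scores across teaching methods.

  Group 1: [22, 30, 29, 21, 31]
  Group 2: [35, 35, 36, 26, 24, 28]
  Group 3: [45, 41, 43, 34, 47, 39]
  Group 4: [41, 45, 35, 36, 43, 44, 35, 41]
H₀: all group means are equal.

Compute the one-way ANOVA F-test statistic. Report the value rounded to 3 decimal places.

Group means [26.60, 30.67, 41.50, 40.00], grand mean 35.440
SSB = Σnᵢ(x̄ᵢ−x̄)² = 914.127; SSW = ΣΣ(x−x̄ᵢ)² = 454.033
MSB = 914.127/3 = 304.7089; MSW = 454.033/21 = 21.6206
F = MSB/MSW = 14.0934
df = (3, 21)

test statistic = 14.093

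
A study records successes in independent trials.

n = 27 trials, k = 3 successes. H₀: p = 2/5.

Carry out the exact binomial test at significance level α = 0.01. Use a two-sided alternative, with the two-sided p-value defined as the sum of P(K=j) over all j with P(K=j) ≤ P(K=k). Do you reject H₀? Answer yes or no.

Exact binomial: n=27, k=3, p₀=2/5=0.4000
P(X=j) = C(n,j)·p₀^j·(1−p₀)^(n−j); p = Σ P(X=j) over j with P(X=j) ≤ P(X=3)
p-value (two-sided) = 0.00141
At α=0.01: p < α → reject H₀

reject H₀: yes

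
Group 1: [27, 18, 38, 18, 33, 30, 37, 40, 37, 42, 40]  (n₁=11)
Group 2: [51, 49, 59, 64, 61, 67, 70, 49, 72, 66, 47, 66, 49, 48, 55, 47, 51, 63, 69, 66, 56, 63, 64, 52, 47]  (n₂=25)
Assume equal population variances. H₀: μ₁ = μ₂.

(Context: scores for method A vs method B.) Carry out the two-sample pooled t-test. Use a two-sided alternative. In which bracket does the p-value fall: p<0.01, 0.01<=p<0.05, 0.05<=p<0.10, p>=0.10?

x̄₁=32.727, s₁=8.545, n₁=11
x̄₂=58.040, s₂=8.463, n₂=25
s_p² = [10·8.545² + 24·8.463²]/34 = 72.0336
SE = √(s_p²·(1/11+1/25)) = 3.0708
t = (32.727−58.040)/3.0708 = -8.2430
df = 34
p-value (two-sided) = 0.00000
→ bracket: p<0.01

p-value bracket: p<0.01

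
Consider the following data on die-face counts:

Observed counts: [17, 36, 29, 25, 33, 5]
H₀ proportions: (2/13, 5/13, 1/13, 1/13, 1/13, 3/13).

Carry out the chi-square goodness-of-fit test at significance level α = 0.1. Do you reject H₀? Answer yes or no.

reject H₀: yes

n = 145; E_i = n·p_i = [22.31, 55.77, 11.15, 11.15, 11.15, 33.46]
χ² = (17−22.31)²/22.31 + (36−55.77)²/55.77 + (29−11.15)²/11.15 + (25−11.15)²/11.15 + (33−11.15)²/11.15 + (5−33.46)²/33.46 = 121.0099
df = 5
p-value (upper-tail) = 0.00000
At α=0.1: p < α → reject H₀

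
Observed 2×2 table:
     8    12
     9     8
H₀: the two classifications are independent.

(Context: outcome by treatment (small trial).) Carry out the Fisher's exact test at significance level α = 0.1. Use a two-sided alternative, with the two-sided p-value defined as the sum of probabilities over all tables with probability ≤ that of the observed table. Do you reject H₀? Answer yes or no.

Margins: r₁=20, r₂=17, c₁=17, c₂=20, n=37
p_obs = C(20,8)·C(17,9)/C(37,17); sum pmf over tables with pmf ≤ p_obs
p-value (two-sided) = 0.51738
At α=0.1: p ≥ α → fail to reject H₀

reject H₀: no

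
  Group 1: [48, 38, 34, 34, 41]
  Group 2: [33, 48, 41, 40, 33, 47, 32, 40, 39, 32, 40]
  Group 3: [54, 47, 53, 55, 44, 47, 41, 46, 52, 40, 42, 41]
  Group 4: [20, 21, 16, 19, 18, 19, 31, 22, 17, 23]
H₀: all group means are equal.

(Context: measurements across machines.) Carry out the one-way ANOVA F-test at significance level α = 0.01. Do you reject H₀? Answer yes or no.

Group means [39.00, 38.64, 46.83, 20.60], grand mean 36.526
SSB = Σnᵢ(x̄ᵢ−x̄)² = 3890.862; SSW = ΣΣ(x−x̄ᵢ)² = 948.612
MSB = 3890.862/3 = 1296.9539; MSW = 948.612/34 = 27.9004
F = MSB/MSW = 46.4852
df = (3, 34)
p-value (upper-tail) = 0.00000
At α=0.01: p < α → reject H₀

reject H₀: yes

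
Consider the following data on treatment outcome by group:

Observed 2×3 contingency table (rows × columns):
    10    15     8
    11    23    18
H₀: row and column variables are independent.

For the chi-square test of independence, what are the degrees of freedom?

df = (r−1)(c−1) = (2−1)·(3−1) = 2

degrees of freedom = 2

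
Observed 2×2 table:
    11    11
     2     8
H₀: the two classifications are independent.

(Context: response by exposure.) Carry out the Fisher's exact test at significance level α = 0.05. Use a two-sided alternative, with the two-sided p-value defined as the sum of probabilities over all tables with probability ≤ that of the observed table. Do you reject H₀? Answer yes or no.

reject H₀: no

Margins: r₁=22, r₂=10, c₁=13, c₂=19, n=32
p_obs = C(22,11)·C(10,2)/C(32,13); sum pmf over tables with pmf ≤ p_obs
p-value (two-sided) = 0.14083
At α=0.05: p ≥ α → fail to reject H₀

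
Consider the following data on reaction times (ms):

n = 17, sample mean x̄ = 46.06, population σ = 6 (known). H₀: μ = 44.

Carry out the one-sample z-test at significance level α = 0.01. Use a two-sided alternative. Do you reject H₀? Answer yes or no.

reject H₀: no

SE = σ/√n = 6/√17 = 1.4552
z = (x̄−μ₀)/SE = (46.06−44)/1.4552 = 1.4156
p-value (two-sided) = 0.15689
At α=0.01: p ≥ α → fail to reject H₀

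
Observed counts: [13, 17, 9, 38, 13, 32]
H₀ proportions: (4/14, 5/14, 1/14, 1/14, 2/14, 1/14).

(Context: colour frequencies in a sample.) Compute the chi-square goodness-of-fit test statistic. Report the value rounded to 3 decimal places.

test statistic = 191.686

n = 122; E_i = n·p_i = [34.86, 43.57, 8.71, 8.71, 17.43, 8.71]
χ² = (13−34.86)²/34.86 + (17−43.57)²/43.57 + (9−8.71)²/8.71 + (38−8.71)²/8.71 + (13−17.43)²/17.43 + (32−8.71)²/8.71 = 191.6861
df = 5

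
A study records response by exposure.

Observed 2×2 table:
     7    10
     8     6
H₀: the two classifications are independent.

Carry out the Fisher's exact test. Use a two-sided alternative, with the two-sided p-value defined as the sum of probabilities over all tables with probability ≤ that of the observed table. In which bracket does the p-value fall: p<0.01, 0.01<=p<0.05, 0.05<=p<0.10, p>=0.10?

p-value bracket: p>=0.10

Margins: r₁=17, r₂=14, c₁=15, c₂=16, n=31
p_obs = C(17,7)·C(14,8)/C(31,15); sum pmf over tables with pmf ≤ p_obs
p-value (two-sided) = 0.47949
→ bracket: p>=0.10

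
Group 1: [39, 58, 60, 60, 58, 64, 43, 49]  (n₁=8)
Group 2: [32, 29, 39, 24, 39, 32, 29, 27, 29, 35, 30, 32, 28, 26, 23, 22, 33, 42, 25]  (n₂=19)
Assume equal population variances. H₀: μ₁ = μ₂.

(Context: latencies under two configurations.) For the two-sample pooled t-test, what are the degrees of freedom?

df = n₁ + n₂ − 2 = 8 + 19 − 2 = 25

degrees of freedom = 25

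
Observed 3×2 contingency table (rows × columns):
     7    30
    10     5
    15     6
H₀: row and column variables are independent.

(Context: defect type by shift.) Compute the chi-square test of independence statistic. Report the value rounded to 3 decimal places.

test statistic = 19.000

Row totals [37, 15, 21], col totals [32, 41], n=73
χ² = (7−16.22)²/16.22 + (30−20.78)²/20.78 + (10−6.58)²/6.58 + (5−8.42)²/8.42 + (15−9.21)²/9.21 + (6−11.79)²/11.79 = 19.0003
df = 2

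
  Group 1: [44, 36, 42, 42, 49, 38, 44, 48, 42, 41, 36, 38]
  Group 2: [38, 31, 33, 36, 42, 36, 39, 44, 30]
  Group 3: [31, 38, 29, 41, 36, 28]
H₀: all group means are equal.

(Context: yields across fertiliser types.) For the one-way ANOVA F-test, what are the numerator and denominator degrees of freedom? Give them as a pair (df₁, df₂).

degrees of freedom = [2, 24]

k = 3 groups, N = 27 total
df = (k−1, N−k) = (3−1, 27−3) = (2, 24)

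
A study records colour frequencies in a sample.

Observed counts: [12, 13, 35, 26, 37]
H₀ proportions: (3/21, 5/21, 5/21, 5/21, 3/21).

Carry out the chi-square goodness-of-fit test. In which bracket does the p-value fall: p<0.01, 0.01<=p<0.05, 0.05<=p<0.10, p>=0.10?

n = 123; E_i = n·p_i = [17.57, 29.29, 29.29, 29.29, 17.57]
χ² = (12−17.57)²/17.57 + (13−29.29)²/29.29 + (35−29.29)²/29.29 + (26−29.29)²/29.29 + (37−17.57)²/17.57 = 33.7886
df = 4
p-value (upper-tail) = 0.00000
→ bracket: p<0.01

p-value bracket: p<0.01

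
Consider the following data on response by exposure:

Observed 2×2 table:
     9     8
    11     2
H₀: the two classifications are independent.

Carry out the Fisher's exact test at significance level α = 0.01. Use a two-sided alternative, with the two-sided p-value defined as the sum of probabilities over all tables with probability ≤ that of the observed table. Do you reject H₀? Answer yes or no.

Margins: r₁=17, r₂=13, c₁=20, c₂=10, n=30
p_obs = C(17,9)·C(13,11)/C(30,20); sum pmf over tables with pmf ≤ p_obs
p-value (two-sided) = 0.11935
At α=0.01: p ≥ α → fail to reject H₀

reject H₀: no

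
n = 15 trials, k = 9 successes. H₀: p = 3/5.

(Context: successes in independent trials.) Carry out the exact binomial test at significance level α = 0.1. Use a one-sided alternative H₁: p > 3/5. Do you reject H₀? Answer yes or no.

reject H₀: no

Exact binomial: n=15, k=9, p₀=3/5=0.6000
P(X≥9) from Σ C(n,i)·p₀^i·(1−p₀)^(n−i)
p-value (one-sided, H₁ greater) = 0.60981
At α=0.1: p ≥ α → fail to reject H₀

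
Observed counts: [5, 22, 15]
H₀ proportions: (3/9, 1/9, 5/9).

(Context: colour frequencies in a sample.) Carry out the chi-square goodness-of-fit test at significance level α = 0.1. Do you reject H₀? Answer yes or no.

reject H₀: yes

n = 42; E_i = n·p_i = [14.00, 4.67, 23.33]
χ² = (5−14.00)²/14.00 + (22−4.67)²/4.67 + (15−23.33)²/23.33 = 73.1429
df = 2
p-value (upper-tail) = 0.00000
At α=0.1: p < α → reject H₀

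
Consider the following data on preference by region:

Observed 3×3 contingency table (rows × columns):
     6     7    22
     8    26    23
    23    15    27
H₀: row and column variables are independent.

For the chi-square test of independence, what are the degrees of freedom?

degrees of freedom = 4

df = (r−1)(c−1) = (3−1)·(3−1) = 4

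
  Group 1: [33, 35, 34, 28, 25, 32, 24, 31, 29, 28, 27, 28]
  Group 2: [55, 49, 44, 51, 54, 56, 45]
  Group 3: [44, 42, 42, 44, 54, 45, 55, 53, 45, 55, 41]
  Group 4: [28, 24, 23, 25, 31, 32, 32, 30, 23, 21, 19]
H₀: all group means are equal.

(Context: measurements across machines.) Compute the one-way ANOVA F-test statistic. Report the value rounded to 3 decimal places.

Group means [29.50, 50.57, 47.27, 26.18], grand mean 36.976
SSB = Σnᵢ(x̄ᵢ−x̄)² = 4412.443; SSW = ΣΣ(x−x̄ᵢ)² = 810.532
MSB = 4412.443/3 = 1470.8144; MSW = 810.532/37 = 21.9063
F = MSB/MSW = 67.1412
df = (3, 37)

test statistic = 67.141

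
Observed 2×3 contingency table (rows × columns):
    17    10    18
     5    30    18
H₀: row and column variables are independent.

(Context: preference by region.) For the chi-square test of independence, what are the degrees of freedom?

degrees of freedom = 2

df = (r−1)(c−1) = (2−1)·(3−1) = 2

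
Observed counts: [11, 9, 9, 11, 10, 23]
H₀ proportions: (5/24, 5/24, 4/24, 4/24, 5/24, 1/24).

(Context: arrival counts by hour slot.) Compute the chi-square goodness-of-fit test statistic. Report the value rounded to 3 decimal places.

test statistic = 137.378

n = 73; E_i = n·p_i = [15.21, 15.21, 12.17, 12.17, 15.21, 3.04]
χ² = (11−15.21)²/15.21 + (9−15.21)²/15.21 + (9−12.17)²/12.17 + (11−12.17)²/12.17 + (10−15.21)²/15.21 + (23−3.04)²/3.04 = 137.3781
df = 5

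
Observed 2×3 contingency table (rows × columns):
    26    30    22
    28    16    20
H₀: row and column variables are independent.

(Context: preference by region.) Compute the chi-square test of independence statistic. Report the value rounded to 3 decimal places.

Row totals [78, 64], col totals [54, 46, 42], n=142
χ² = (26−29.66)²/29.66 + (30−25.27)²/25.27 + (22−23.07)²/23.07 + (28−24.34)²/24.34 + (16−20.73)²/20.73 + (20−18.93)²/18.93 = 3.0798
df = 2

test statistic = 3.080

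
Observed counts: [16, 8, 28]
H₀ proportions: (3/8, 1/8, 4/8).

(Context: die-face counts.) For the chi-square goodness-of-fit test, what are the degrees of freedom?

df = k − 1 = 3 − 1 = 2

degrees of freedom = 2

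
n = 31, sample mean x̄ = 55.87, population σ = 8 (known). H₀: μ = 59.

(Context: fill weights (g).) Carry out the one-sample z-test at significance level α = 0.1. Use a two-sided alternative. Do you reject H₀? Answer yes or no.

SE = σ/√n = 8/√31 = 1.4368
z = (x̄−μ₀)/SE = (55.87−59)/1.4368 = -2.1784
p-value (two-sided) = 0.02938
At α=0.1: p < α → reject H₀

reject H₀: yes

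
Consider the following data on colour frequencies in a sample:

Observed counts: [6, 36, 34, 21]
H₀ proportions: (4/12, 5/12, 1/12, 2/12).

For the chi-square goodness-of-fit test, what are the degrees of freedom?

degrees of freedom = 3

df = k − 1 = 4 − 1 = 3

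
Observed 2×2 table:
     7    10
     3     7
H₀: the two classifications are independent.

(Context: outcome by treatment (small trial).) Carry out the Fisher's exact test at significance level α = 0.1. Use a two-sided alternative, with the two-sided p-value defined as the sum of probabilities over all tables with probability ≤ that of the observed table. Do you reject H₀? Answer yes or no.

Margins: r₁=17, r₂=10, c₁=10, c₂=17, n=27
p_obs = C(17,7)·C(10,3)/C(27,10); sum pmf over tables with pmf ≤ p_obs
p-value (two-sided) = 0.69193
At α=0.1: p ≥ α → fail to reject H₀

reject H₀: no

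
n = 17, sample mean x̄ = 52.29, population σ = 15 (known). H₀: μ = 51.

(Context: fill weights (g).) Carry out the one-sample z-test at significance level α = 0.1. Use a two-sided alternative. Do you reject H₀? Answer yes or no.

reject H₀: no

SE = σ/√n = 15/√17 = 3.6380
z = (x̄−μ₀)/SE = (52.29−51)/3.6380 = 0.3546
p-value (two-sided) = 0.72290
At α=0.1: p ≥ α → fail to reject H₀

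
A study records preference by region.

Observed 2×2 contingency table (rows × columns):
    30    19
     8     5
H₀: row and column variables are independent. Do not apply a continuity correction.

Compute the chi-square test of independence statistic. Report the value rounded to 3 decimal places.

Row totals [49, 13], col totals [38, 24], n=62
χ² = (30−30.03)²/30.03 + (19−18.97)²/18.97 + (8−7.97)²/7.97 + (5−5.03)²/5.03 = 0.0004
df = 1

test statistic = 0.000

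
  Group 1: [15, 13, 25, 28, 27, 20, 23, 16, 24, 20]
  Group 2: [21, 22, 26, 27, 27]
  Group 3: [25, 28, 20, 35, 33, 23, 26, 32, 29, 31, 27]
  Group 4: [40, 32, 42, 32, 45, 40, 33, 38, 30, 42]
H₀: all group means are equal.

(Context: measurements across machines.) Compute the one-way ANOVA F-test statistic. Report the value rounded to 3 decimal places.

Group means [21.10, 24.60, 28.09, 37.40], grand mean 28.250
SSB = Σnᵢ(x̄ᵢ−x̄)² = 1415.341; SSW = ΣΣ(x−x̄ᵢ)² = 723.409
MSB = 1415.341/3 = 471.7803; MSW = 723.409/32 = 22.6065
F = MSB/MSW = 20.8692
df = (3, 32)

test statistic = 20.869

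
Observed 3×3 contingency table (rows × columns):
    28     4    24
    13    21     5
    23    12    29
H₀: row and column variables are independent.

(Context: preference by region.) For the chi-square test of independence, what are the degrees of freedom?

degrees of freedom = 4

df = (r−1)(c−1) = (3−1)·(3−1) = 4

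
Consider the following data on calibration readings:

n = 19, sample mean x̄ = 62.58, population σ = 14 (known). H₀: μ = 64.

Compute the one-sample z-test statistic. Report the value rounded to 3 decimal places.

test statistic = -0.442

SE = σ/√n = 14/√19 = 3.2118
z = (x̄−μ₀)/SE = (62.58−64)/3.2118 = -0.4421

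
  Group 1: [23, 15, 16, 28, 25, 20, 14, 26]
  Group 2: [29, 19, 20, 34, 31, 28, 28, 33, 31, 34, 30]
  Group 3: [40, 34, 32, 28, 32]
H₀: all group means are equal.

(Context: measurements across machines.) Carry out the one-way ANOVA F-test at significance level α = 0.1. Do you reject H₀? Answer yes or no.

reject H₀: yes

Group means [20.88, 28.82, 33.20], grand mean 27.083
SSB = Σnᵢ(x̄ᵢ−x̄)² = 528.522; SSW = ΣΣ(x−x̄ᵢ)² = 539.311
MSB = 528.522/2 = 264.2610; MSW = 539.311/21 = 25.6815
F = MSB/MSW = 10.2899
df = (2, 21)
p-value (upper-tail) = 0.00077
At α=0.1: p < α → reject H₀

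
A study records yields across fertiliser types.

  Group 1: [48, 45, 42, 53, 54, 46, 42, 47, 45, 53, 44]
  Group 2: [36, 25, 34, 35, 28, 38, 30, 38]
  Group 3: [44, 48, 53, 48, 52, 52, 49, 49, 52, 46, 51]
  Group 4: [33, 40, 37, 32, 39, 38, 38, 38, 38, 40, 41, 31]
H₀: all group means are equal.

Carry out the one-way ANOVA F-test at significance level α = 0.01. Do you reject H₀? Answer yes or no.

reject H₀: yes

Group means [47.18, 33.00, 49.45, 37.08], grand mean 42.190
SSB = Σnᵢ(x̄ᵢ−x̄)² = 1843.196; SSW = ΣΣ(x−x̄ᵢ)² = 551.280
MSB = 1843.196/3 = 614.3986; MSW = 551.280/38 = 14.5074
F = MSB/MSW = 42.3508
df = (3, 38)
p-value (upper-tail) = 0.00000
At α=0.01: p < α → reject H₀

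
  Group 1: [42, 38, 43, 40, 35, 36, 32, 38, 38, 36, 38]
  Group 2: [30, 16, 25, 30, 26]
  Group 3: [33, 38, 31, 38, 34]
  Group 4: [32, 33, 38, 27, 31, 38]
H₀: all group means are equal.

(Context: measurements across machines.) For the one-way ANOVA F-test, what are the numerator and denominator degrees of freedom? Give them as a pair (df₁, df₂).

k = 4 groups, N = 27 total
df = (k−1, N−k) = (4−1, 27−4) = (3, 23)

degrees of freedom = [3, 23]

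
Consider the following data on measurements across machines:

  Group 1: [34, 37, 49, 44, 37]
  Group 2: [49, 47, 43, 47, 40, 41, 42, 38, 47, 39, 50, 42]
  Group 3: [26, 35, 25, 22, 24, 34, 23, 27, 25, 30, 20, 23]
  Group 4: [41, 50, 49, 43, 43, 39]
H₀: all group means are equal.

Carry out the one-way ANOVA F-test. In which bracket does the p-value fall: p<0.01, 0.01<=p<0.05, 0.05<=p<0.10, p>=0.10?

p-value bracket: p<0.01

Group means [40.20, 43.75, 26.17, 44.17], grand mean 37.286
SSB = Σnᵢ(x̄ᵢ−x̄)² = 2311.593; SSW = ΣΣ(x−x̄ᵢ)² = 667.550
MSB = 2311.593/3 = 770.5310; MSW = 667.550/31 = 21.5339
F = MSB/MSW = 35.7823
df = (3, 31)
p-value (upper-tail) = 0.00000
→ bracket: p<0.01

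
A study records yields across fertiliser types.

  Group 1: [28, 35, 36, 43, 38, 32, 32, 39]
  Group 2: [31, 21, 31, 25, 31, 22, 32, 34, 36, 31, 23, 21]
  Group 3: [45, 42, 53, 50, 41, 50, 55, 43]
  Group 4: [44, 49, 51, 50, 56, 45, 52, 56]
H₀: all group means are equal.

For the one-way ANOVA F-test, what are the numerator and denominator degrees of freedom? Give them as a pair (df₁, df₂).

k = 4 groups, N = 36 total
df = (k−1, N−k) = (4−1, 36−4) = (3, 32)

degrees of freedom = [3, 32]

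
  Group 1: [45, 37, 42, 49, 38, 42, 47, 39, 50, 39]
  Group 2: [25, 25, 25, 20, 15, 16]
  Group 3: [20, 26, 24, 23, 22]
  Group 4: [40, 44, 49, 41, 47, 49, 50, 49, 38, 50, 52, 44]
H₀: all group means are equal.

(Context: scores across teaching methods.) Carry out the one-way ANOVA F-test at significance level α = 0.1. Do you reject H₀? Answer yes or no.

reject H₀: yes

Group means [42.80, 21.00, 23.00, 46.08], grand mean 37.030
SSB = Σnᵢ(x̄ᵢ−x̄)² = 3842.453; SSW = ΣΣ(x−x̄ᵢ)² = 558.517
MSB = 3842.453/3 = 1280.8177; MSW = 558.517/29 = 19.2592
F = MSB/MSW = 66.5042
df = (3, 29)
p-value (upper-tail) = 0.00000
At α=0.1: p < α → reject H₀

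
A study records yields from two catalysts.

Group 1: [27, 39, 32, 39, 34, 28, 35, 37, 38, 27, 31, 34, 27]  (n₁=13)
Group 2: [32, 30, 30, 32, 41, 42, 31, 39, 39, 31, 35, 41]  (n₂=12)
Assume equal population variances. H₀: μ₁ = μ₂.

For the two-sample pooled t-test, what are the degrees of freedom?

degrees of freedom = 23

df = n₁ + n₂ − 2 = 13 + 12 − 2 = 23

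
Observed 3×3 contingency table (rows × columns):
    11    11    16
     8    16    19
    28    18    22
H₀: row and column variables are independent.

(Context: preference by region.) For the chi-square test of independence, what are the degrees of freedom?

degrees of freedom = 4

df = (r−1)(c−1) = (3−1)·(3−1) = 4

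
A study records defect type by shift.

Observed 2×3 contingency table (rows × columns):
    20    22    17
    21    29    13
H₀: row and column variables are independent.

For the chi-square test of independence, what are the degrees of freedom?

degrees of freedom = 2

df = (r−1)(c−1) = (2−1)·(3−1) = 2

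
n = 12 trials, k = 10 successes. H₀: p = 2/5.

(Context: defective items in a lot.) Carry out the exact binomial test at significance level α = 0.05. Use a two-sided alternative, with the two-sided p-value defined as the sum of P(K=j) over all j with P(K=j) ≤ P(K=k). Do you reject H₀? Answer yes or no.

Exact binomial: n=12, k=10, p₀=2/5=0.4000
P(X=j) = C(n,j)·p₀^j·(1−p₀)^(n−j); p = Σ P(X=j) over j with P(X=j) ≤ P(X=10)
p-value (two-sided) = 0.00499
At α=0.05: p < α → reject H₀

reject H₀: yes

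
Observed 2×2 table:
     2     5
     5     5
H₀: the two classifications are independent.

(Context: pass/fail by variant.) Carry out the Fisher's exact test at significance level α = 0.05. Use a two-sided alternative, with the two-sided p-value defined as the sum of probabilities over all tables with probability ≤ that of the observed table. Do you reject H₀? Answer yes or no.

Margins: r₁=7, r₂=10, c₁=7, c₂=10, n=17
p_obs = C(7,2)·C(10,5)/C(17,7); sum pmf over tables with pmf ≤ p_obs
p-value (two-sided) = 0.62207
At α=0.05: p ≥ α → fail to reject H₀

reject H₀: no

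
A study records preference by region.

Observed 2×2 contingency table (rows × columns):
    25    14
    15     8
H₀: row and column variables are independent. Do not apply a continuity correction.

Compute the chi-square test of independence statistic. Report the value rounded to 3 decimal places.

test statistic = 0.008

Row totals [39, 23], col totals [40, 22], n=62
χ² = (25−25.16)²/25.16 + (14−13.84)²/13.84 + (15−14.84)²/14.84 + (8−8.16)²/8.16 = 0.0079
df = 1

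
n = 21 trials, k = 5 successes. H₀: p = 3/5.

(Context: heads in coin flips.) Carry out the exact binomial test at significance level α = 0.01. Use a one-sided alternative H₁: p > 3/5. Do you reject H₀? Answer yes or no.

reject H₀: no

Exact binomial: n=21, k=5, p₀=3/5=0.6000
P(X≥5) from Σ C(n,i)·p₀^i·(1−p₀)^(n−i)
p-value (one-sided, H₁ greater) = 0.99984
At α=0.01: p ≥ α → fail to reject H₀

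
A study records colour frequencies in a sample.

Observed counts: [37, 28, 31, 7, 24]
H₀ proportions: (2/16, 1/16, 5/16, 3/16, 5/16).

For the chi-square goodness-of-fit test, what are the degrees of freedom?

degrees of freedom = 4

df = k − 1 = 5 − 1 = 4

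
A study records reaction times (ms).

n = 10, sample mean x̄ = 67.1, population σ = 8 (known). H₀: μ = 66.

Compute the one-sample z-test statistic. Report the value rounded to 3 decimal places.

SE = σ/√n = 8/√10 = 2.5298
z = (x̄−μ₀)/SE = (67.1−66)/2.5298 = 0.4348

test statistic = 0.435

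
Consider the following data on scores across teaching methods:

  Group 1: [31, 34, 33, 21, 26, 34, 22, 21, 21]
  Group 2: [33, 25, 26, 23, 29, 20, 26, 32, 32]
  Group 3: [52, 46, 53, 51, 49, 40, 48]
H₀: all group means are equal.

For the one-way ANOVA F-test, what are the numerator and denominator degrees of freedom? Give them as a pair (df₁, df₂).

degrees of freedom = [2, 22]

k = 3 groups, N = 25 total
df = (k−1, N−k) = (3−1, 25−3) = (2, 22)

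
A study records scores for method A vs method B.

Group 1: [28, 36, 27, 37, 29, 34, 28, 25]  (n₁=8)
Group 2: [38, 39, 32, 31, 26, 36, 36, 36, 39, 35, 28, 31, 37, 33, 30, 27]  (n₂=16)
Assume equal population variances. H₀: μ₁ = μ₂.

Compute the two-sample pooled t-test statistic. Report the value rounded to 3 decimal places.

test statistic = -1.535

x̄₁=30.500, s₁=4.504, n₁=8
x̄₂=33.375, s₂=4.241, n₂=16
s_p² = [7·4.504² + 15·4.241²]/22 = 18.7159
SE = √(s_p²·(1/8+1/16)) = 1.8733
t = (30.500−33.375)/1.8733 = -1.5347
df = 22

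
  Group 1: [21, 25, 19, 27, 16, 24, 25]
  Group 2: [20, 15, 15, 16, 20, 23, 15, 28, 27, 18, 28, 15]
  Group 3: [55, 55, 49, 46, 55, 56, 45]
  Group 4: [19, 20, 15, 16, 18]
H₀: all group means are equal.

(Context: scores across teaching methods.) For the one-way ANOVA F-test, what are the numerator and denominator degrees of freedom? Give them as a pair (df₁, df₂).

k = 4 groups, N = 31 total
df = (k−1, N−k) = (4−1, 31−4) = (3, 27)

degrees of freedom = [3, 27]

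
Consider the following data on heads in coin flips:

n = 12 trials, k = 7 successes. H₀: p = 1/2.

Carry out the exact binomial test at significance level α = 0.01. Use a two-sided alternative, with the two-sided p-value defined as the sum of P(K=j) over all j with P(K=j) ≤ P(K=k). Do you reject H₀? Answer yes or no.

reject H₀: no

Exact binomial: n=12, k=7, p₀=1/2=0.5000
P(X=j) = C(n,j)·p₀^j·(1−p₀)^(n−j); p = Σ P(X=j) over j with P(X=j) ≤ P(X=7)
p-value (two-sided) = 0.77441
At α=0.01: p ≥ α → fail to reject H₀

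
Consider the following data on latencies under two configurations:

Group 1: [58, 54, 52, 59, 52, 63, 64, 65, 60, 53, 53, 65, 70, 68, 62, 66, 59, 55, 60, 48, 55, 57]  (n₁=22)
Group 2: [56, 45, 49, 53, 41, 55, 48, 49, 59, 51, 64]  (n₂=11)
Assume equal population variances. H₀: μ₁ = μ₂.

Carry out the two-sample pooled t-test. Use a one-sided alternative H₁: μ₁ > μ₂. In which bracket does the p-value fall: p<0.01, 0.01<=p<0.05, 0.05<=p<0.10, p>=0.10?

x̄₁=59.000, s₁=5.888, n₁=22
x̄₂=51.818, s₂=6.509, n₂=11
s_p² = [21·5.888² + 10·6.509²]/31 = 37.1496
SE = √(s_p²·(1/22+1/11)) = 2.2507
t = (59.000−51.818)/2.2507 = 3.1909
df = 31
p-value (one-sided, H₁ greater) = 0.00162
→ bracket: p<0.01

p-value bracket: p<0.01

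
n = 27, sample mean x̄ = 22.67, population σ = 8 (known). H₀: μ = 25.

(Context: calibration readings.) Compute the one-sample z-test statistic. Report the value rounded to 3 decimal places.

SE = σ/√n = 8/√27 = 1.5396
z = (x̄−μ₀)/SE = (22.67−25)/1.5396 = -1.5134

test statistic = -1.513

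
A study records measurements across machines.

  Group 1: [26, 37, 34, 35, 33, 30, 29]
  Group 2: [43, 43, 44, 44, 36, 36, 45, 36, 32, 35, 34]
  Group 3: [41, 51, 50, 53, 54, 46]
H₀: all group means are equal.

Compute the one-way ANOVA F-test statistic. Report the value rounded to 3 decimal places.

test statistic = 22.776

Group means [32.00, 38.91, 49.17], grand mean 39.458
SSB = Σnᵢ(x̄ᵢ−x̄)² = 958.216; SSW = ΣΣ(x−x̄ᵢ)² = 441.742
MSB = 958.216/2 = 479.1080; MSW = 441.742/21 = 21.0354
F = MSB/MSW = 22.7763
df = (2, 21)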